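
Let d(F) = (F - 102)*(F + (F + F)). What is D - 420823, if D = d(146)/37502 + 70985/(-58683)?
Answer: -463059637770206/1100364933 ≈ -4.2082e+5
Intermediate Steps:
d(F) = 3*F*(-102 + F) (d(F) = (-102 + F)*(F + 2*F) = (-102 + F)*(3*F) = 3*F*(-102 + F))
D = -765570347/1100364933 (D = (3*146*(-102 + 146))/37502 + 70985/(-58683) = (3*146*44)*(1/37502) + 70985*(-1/58683) = 19272*(1/37502) - 70985/58683 = 9636/18751 - 70985/58683 = -765570347/1100364933 ≈ -0.69574)
D - 420823 = -765570347/1100364933 - 420823 = -463059637770206/1100364933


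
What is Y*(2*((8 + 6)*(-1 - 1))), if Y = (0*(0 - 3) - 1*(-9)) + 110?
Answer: -6664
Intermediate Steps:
Y = 119 (Y = (0*(-3) + 9) + 110 = (0 + 9) + 110 = 9 + 110 = 119)
Y*(2*((8 + 6)*(-1 - 1))) = 119*(2*((8 + 6)*(-1 - 1))) = 119*(2*(14*(-2))) = 119*(2*(-28)) = 119*(-56) = -6664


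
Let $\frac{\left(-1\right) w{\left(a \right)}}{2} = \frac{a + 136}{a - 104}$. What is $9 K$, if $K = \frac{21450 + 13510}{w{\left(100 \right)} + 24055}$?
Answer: $\frac{13680}{1051} \approx 13.016$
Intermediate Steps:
$w{\left(a \right)} = - \frac{2 \left(136 + a\right)}{-104 + a}$ ($w{\left(a \right)} = - 2 \frac{a + 136}{a - 104} = - 2 \frac{136 + a}{-104 + a} = - \frac{2 \left(136 + a\right)}{-104 + a}$)
$K = \frac{1520}{1051}$ ($K = \frac{21450 + 13510}{\frac{2 \left(-136 - 100\right)}{-104 + 100} + 24055} = \frac{34960}{\frac{2 \left(-136 - 100\right)}{-4} + 24055} = \frac{34960}{2 \left(- \frac{1}{4}\right) \left(-236\right) + 24055} = \frac{34960}{118 + 24055} = \frac{34960}{24173} = 34960 \cdot \frac{1}{24173} = \frac{1520}{1051} \approx 1.4462$)
$9 K = 9 \cdot \frac{1520}{1051} = \frac{13680}{1051}$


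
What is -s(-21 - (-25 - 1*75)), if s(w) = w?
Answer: -79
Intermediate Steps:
-s(-21 - (-25 - 1*75)) = -(-21 - (-25 - 1*75)) = -(-21 - (-25 - 75)) = -(-21 - 1*(-100)) = -(-21 + 100) = -1*79 = -79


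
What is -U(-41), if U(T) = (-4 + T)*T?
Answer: -1845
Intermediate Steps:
U(T) = T*(-4 + T)
-U(-41) = -(-41)*(-4 - 41) = -(-41)*(-45) = -1*1845 = -1845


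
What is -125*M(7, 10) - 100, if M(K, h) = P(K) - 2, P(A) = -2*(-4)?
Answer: -850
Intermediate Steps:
P(A) = 8
M(K, h) = 6 (M(K, h) = 8 - 2 = 6)
-125*M(7, 10) - 100 = -125*6 - 100 = -750 - 100 = -850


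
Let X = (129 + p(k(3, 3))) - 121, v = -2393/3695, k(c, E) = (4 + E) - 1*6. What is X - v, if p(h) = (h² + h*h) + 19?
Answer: 109548/3695 ≈ 29.648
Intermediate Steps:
k(c, E) = -2 + E (k(c, E) = (4 + E) - 6 = -2 + E)
p(h) = 19 + 2*h² (p(h) = (h² + h²) + 19 = 2*h² + 19 = 19 + 2*h²)
v = -2393/3695 (v = -2393*1/3695 = -2393/3695 ≈ -0.64763)
X = 29 (X = (129 + (19 + 2*(-2 + 3)²)) - 121 = (129 + (19 + 2*1²)) - 121 = (129 + (19 + 2*1)) - 121 = (129 + (19 + 2)) - 121 = (129 + 21) - 121 = 150 - 121 = 29)
X - v = 29 - 1*(-2393/3695) = 29 + 2393/3695 = 109548/3695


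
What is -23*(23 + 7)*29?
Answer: -20010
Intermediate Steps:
-23*(23 + 7)*29 = -23*30*29 = -690*29 = -20010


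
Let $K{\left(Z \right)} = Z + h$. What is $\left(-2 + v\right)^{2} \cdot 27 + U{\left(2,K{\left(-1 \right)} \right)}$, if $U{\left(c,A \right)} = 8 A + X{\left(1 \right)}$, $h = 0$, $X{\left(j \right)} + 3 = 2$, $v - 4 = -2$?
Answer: $-9$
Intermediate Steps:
$v = 2$ ($v = 4 - 2 = 2$)
$X{\left(j \right)} = -1$ ($X{\left(j \right)} = -3 + 2 = -1$)
$K{\left(Z \right)} = Z$ ($K{\left(Z \right)} = Z + 0 = Z$)
$U{\left(c,A \right)} = -1 + 8 A$ ($U{\left(c,A \right)} = 8 A - 1 = -1 + 8 A$)
$\left(-2 + v\right)^{2} \cdot 27 + U{\left(2,K{\left(-1 \right)} \right)} = \left(-2 + 2\right)^{2} \cdot 27 + \left(-1 + 8 \left(-1\right)\right) = 0^{2} \cdot 27 - 9 = 0 \cdot 27 - 9 = 0 - 9 = -9$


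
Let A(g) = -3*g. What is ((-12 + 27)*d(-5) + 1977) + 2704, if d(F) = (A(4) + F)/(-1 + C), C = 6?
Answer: 4630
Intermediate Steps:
d(F) = -12/5 + F/5 (d(F) = (-3*4 + F)/(-1 + 6) = (-12 + F)/5 = (-12 + F)*(⅕) = -12/5 + F/5)
((-12 + 27)*d(-5) + 1977) + 2704 = ((-12 + 27)*(-12/5 + (⅕)*(-5)) + 1977) + 2704 = (15*(-12/5 - 1) + 1977) + 2704 = (15*(-17/5) + 1977) + 2704 = (-51 + 1977) + 2704 = 1926 + 2704 = 4630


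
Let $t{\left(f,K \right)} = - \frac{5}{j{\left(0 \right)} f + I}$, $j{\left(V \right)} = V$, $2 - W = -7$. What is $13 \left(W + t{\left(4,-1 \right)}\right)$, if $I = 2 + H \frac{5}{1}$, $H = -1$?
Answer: $\frac{416}{3} \approx 138.67$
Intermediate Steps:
$W = 9$ ($W = 2 - -7 = 2 + 7 = 9$)
$I = -3$ ($I = 2 - \frac{5}{1} = 2 - 5 \cdot 1 = 2 - 5 = -3$)
$t{\left(f,K \right)} = \frac{5}{3}$ ($t{\left(f,K \right)} = - \frac{5}{0 f - 3} = - \frac{5}{0 - 3} = - \frac{5}{-3} = \left(-5\right) \left(- \frac{1}{3}\right) = \frac{5}{3}$)
$13 \left(W + t{\left(4,-1 \right)}\right) = 13 \left(9 + \frac{5}{3}\right) = 13 \cdot \frac{32}{3} = \frac{416}{3}$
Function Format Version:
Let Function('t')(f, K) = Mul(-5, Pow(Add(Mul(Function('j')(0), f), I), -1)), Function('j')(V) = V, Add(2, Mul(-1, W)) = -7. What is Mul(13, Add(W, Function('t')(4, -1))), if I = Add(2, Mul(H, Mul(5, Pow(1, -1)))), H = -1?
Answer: Rational(416, 3) ≈ 138.67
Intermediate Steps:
W = 9 (W = Add(2, Mul(-1, -7)) = Add(2, 7) = 9)
I = -3 (I = Add(2, Mul(-1, Mul(5, Pow(1, -1)))) = Add(2, Mul(-1, Mul(5, 1))) = Add(2, Mul(-1, 5)) = Add(2, -5) = -3)
Function('t')(f, K) = Rational(5, 3) (Function('t')(f, K) = Mul(-5, Pow(Add(Mul(0, f), -3), -1)) = Mul(-5, Pow(Add(0, -3), -1)) = Mul(-5, Pow(-3, -1)) = Mul(-5, Rational(-1, 3)) = Rational(5, 3))
Mul(13, Add(W, Function('t')(4, -1))) = Mul(13, Add(9, Rational(5, 3))) = Mul(13, Rational(32, 3)) = Rational(416, 3)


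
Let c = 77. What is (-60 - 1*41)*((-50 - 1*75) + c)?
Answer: 4848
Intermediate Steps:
(-60 - 1*41)*((-50 - 1*75) + c) = (-60 - 1*41)*((-50 - 1*75) + 77) = (-60 - 41)*((-50 - 75) + 77) = -101*(-125 + 77) = -101*(-48) = 4848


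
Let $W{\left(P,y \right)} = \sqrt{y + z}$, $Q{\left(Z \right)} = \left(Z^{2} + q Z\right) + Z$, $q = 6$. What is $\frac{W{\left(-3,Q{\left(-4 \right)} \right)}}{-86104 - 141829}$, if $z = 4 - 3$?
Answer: $- \frac{i \sqrt{11}}{227933} \approx - 1.4551 \cdot 10^{-5} i$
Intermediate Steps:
$z = 1$
$Q{\left(Z \right)} = Z^{2} + 7 Z$ ($Q{\left(Z \right)} = \left(Z^{2} + 6 Z\right) + Z = Z^{2} + 7 Z$)
$W{\left(P,y \right)} = \sqrt{1 + y}$ ($W{\left(P,y \right)} = \sqrt{y + 1} = \sqrt{1 + y}$)
$\frac{W{\left(-3,Q{\left(-4 \right)} \right)}}{-86104 - 141829} = \frac{\sqrt{1 - 4 \left(7 - 4\right)}}{-86104 - 141829} = \frac{\sqrt{1 - 12}}{-227933} = \sqrt{1 - 12} \left(- \frac{1}{227933}\right) = \sqrt{-11} \left(- \frac{1}{227933}\right) = i \sqrt{11} \left(- \frac{1}{227933}\right) = - \frac{i \sqrt{11}}{227933}$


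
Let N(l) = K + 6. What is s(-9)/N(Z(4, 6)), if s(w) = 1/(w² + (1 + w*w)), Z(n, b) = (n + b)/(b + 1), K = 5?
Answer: 1/1793 ≈ 0.00055772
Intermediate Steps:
Z(n, b) = (b + n)/(1 + b)
N(l) = 11 (N(l) = 5 + 6 = 11)
s(w) = 1/(1 + 2*w²) (s(w) = 1/(w² + (1 + w²)) = 1/(1 + 2*w²))
s(-9)/N(Z(4, 6)) = 1/((1 + 2*(-9)²)*11) = (1/11)/(1 + 2*81) = (1/11)/(1 + 162) = (1/11)/163 = (1/163)*(1/11) = 1/1793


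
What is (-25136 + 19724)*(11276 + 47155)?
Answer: -316228572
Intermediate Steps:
(-25136 + 19724)*(11276 + 47155) = -5412*58431 = -316228572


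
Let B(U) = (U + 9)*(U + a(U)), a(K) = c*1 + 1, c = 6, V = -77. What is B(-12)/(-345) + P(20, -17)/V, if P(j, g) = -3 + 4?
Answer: -100/1771 ≈ -0.056465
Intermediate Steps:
a(K) = 7 (a(K) = 6*1 + 1 = 6 + 1 = 7)
B(U) = (7 + U)*(9 + U) (B(U) = (U + 9)*(U + 7) = (9 + U)*(7 + U) = (7 + U)*(9 + U))
P(j, g) = 1
B(-12)/(-345) + P(20, -17)/V = (63 + (-12)² + 16*(-12))/(-345) + 1/(-77) = (63 + 144 - 192)*(-1/345) + 1*(-1/77) = 15*(-1/345) - 1/77 = -1/23 - 1/77 = -100/1771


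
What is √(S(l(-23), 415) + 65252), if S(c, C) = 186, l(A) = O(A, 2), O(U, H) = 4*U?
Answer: √65438 ≈ 255.81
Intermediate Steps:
l(A) = 4*A
√(S(l(-23), 415) + 65252) = √(186 + 65252) = √65438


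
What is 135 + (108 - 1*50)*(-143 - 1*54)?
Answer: -11291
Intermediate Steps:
135 + (108 - 1*50)*(-143 - 1*54) = 135 + (108 - 50)*(-143 - 54) = 135 + 58*(-197) = 135 - 11426 = -11291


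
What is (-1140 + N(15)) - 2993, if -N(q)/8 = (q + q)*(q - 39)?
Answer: 1627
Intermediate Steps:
N(q) = -16*q*(-39 + q) (N(q) = -8*(q + q)*(q - 39) = -8*2*q*(-39 + q) = -16*q*(-39 + q))
(-1140 + N(15)) - 2993 = (-1140 + 16*15*(39 - 1*15)) - 2993 = (-1140 + 16*15*(39 - 15)) - 2993 = (-1140 + 16*15*24) - 2993 = (-1140 + 5760) - 2993 = 4620 - 2993 = 1627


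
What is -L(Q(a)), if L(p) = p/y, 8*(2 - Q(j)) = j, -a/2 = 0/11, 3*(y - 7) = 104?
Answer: -6/125 ≈ -0.048000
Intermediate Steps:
y = 125/3 (y = 7 + (1/3)*104 = 7 + 104/3 = 125/3 ≈ 41.667)
a = 0 (a = -0/11 = -2*0 = 0)
Q(j) = 2 - j/8
L(p) = 3*p/125 (L(p) = p/(125/3) = p*(3/125) = 3*p/125)
-L(Q(a)) = -3*(2 - 1/8*0)/125 = -3*(2 + 0)/125 = -3*2/125 = -1*6/125 = -6/125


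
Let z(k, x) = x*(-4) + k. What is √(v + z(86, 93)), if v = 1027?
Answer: √741 ≈ 27.221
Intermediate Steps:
z(k, x) = k - 4*x (z(k, x) = -4*x + k = k - 4*x)
√(v + z(86, 93)) = √(1027 + (86 - 4*93)) = √(1027 + (86 - 372)) = √(1027 - 286) = √741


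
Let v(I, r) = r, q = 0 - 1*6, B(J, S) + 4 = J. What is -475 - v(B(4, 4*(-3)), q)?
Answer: -469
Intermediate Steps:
B(J, S) = -4 + J
q = -6 (q = 0 - 6 = -6)
-475 - v(B(4, 4*(-3)), q) = -475 - 1*(-6) = -475 + 6 = -469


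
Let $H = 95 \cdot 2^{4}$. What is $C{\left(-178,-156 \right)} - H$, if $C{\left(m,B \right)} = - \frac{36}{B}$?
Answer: $- \frac{19757}{13} \approx -1519.8$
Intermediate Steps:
$H = 1520$ ($H = 95 \cdot 16 = 1520$)
$C{\left(-178,-156 \right)} - H = - \frac{36}{-156} - 1520 = \left(-36\right) \left(- \frac{1}{156}\right) - 1520 = \frac{3}{13} - 1520 = - \frac{19757}{13}$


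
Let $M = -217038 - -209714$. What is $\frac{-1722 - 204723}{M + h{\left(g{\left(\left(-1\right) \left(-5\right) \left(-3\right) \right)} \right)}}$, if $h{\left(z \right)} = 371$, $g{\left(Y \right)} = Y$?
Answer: $\frac{206445}{6953} \approx 29.691$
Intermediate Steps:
$M = -7324$ ($M = -217038 + 209714 = -7324$)
$\frac{-1722 - 204723}{M + h{\left(g{\left(\left(-1\right) \left(-5\right) \left(-3\right) \right)} \right)}} = \frac{-1722 - 204723}{-7324 + 371} = - \frac{206445}{-6953} = \left(-206445\right) \left(- \frac{1}{6953}\right) = \frac{206445}{6953}$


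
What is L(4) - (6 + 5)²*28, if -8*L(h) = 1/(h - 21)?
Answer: -460767/136 ≈ -3388.0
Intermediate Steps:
L(h) = -1/(8*(-21 + h)) (L(h) = -1/(8*(h - 21)) = -1/(8*(-21 + h)))
L(4) - (6 + 5)²*28 = -1/(-168 + 8*4) - (6 + 5)²*28 = -1/(-168 + 32) - 11²*28 = -1/(-136) - 121*28 = -1*(-1/136) - 1*3388 = 1/136 - 3388 = -460767/136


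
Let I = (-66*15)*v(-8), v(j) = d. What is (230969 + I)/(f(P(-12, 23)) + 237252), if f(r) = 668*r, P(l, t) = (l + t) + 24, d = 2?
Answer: 228989/260632 ≈ 0.87859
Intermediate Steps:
v(j) = 2
P(l, t) = 24 + l + t
I = -1980 (I = -66*15*2 = -990*2 = -1980)
(230969 + I)/(f(P(-12, 23)) + 237252) = (230969 - 1980)/(668*(24 - 12 + 23) + 237252) = 228989/(668*35 + 237252) = 228989/(23380 + 237252) = 228989/260632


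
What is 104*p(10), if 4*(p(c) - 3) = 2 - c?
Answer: 104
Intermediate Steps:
p(c) = 7/2 - c/4 (p(c) = 3 + (2 - c)/4 = 3 + (½ - c/4) = 7/2 - c/4)
104*p(10) = 104*(7/2 - ¼*10) = 104*(7/2 - 5/2) = 104*1 = 104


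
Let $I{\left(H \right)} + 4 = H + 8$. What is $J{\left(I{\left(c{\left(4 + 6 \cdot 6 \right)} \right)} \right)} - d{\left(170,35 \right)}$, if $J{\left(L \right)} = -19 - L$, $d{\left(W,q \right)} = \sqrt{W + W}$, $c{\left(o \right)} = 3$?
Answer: $-26 - 2 \sqrt{85} \approx -44.439$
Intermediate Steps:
$I{\left(H \right)} = 4 + H$ ($I{\left(H \right)} = -4 + \left(H + 8\right) = -4 + \left(8 + H\right) = 4 + H$)
$d{\left(W,q \right)} = \sqrt{2} \sqrt{W}$ ($d{\left(W,q \right)} = \sqrt{2 W} = \sqrt{2} \sqrt{W}$)
$J{\left(I{\left(c{\left(4 + 6 \cdot 6 \right)} \right)} \right)} - d{\left(170,35 \right)} = \left(-19 - \left(4 + 3\right)\right) - \sqrt{2} \sqrt{170} = \left(-19 - 7\right) - 2 \sqrt{85} = -26 - 2 \sqrt{85}$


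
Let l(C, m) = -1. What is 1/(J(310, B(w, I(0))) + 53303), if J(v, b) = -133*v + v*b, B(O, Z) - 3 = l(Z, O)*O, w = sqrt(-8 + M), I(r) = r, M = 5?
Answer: 13003/169366309 + 310*I*sqrt(3)/169366309 ≈ 7.6774e-5 + 3.1703e-6*I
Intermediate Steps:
w = I*sqrt(3) (w = sqrt(-8 + 5) = sqrt(-3) = I*sqrt(3) ≈ 1.732*I)
B(O, Z) = 3 - O
J(v, b) = -133*v + b*v
1/(J(310, B(w, I(0))) + 53303) = 1/(310*(-133 + (3 - I*sqrt(3))) + 53303) = 1/(310*(-130 - I*sqrt(3)) + 53303) = 1/((-40300 - 310*I*sqrt(3)) + 53303) = 1/(13003 - 310*I*sqrt(3))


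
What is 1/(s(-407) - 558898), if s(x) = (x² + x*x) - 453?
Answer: -1/228053 ≈ -4.3849e-6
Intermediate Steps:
s(x) = -453 + 2*x² (s(x) = (x² + x²) - 453 = 2*x² - 453 = -453 + 2*x²)
1/(s(-407) - 558898) = 1/((-453 + 2*(-407)²) - 558898) = 1/((-453 + 2*165649) - 558898) = 1/((-453 + 331298) - 558898) = 1/(330845 - 558898) = 1/(-228053) = -1/228053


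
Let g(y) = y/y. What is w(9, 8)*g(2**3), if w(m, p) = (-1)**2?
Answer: 1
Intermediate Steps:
w(m, p) = 1
g(y) = 1
w(9, 8)*g(2**3) = 1*1 = 1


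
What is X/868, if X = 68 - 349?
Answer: -281/868 ≈ -0.32373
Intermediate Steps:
X = -281
X/868 = -281/868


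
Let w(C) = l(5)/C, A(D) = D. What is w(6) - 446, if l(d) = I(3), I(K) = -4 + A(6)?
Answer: -1337/3 ≈ -445.67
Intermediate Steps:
I(K) = 2 (I(K) = -4 + 6 = 2)
l(d) = 2
w(C) = 2/C
w(6) - 446 = 2/6 - 446 = 2*(⅙) - 446 = ⅓ - 446 = -1337/3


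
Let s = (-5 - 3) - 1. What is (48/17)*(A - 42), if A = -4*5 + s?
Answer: -3408/17 ≈ -200.47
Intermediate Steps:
s = -9 (s = -8 - 1 = -9)
A = -29 (A = -4*5 - 9 = -20 - 9 = -29)
(48/17)*(A - 42) = (48/17)*(-29 - 42) = (48*(1/17))*(-71) = (48/17)*(-71) = -3408/17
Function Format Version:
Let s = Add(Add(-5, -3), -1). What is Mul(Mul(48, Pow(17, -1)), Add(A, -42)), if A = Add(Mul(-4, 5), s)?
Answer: Rational(-3408, 17) ≈ -200.47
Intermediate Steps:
s = -9 (s = Add(-8, -1) = -9)
A = -29 (A = Add(Mul(-4, 5), -9) = Add(-20, -9) = -29)
Mul(Mul(48, Pow(17, -1)), Add(A, -42)) = Mul(Mul(48, Pow(17, -1)), Add(-29, -42)) = Mul(Mul(48, Rational(1, 17)), -71) = Mul(Rational(48, 17), -71) = Rational(-3408, 17)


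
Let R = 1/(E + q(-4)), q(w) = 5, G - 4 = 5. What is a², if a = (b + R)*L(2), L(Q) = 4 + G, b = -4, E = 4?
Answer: 207025/81 ≈ 2555.9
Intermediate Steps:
G = 9 (G = 4 + 5 = 9)
L(Q) = 13 (L(Q) = 4 + 9 = 13)
R = ⅑ (R = 1/(4 + 5) = 1/9 = ⅑ ≈ 0.11111)
a = -455/9 (a = (-4 + ⅑)*13 = -35/9*13 = -455/9 ≈ -50.556)
a² = (-455/9)² = 207025/81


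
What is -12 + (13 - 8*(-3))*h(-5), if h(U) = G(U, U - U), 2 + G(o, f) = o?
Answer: -271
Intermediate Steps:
G(o, f) = -2 + o
h(U) = -2 + U
-12 + (13 - 8*(-3))*h(-5) = -12 + (13 - 8*(-3))*(-2 - 5) = -12 + (13 + 24)*(-7) = -12 + 37*(-7) = -12 - 259 = -271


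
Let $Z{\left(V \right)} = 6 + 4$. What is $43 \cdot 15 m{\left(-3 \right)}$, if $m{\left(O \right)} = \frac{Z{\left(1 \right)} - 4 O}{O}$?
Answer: $-4730$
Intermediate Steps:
$Z{\left(V \right)} = 10$
$m{\left(O \right)} = \frac{10 - 4 O}{O}$
$43 \cdot 15 m{\left(-3 \right)} = 43 \cdot 15 \left(-4 + \frac{10}{-3}\right) = 645 \left(-4 + 10 \left(- \frac{1}{3}\right)\right) = 645 \left(-4 - \frac{10}{3}\right) = 645 \left(- \frac{22}{3}\right) = -4730$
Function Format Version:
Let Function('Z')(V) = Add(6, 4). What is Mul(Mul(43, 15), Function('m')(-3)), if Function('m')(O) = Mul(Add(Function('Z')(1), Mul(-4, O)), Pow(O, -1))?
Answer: -4730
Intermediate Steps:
Function('Z')(V) = 10
Function('m')(O) = Mul(Pow(O, -1), Add(10, Mul(-4, O))) (Function('m')(O) = Mul(Add(10, Mul(-4, O)), Pow(O, -1)) = Mul(Pow(O, -1), Add(10, Mul(-4, O))))
Mul(Mul(43, 15), Function('m')(-3)) = Mul(Mul(43, 15), Add(-4, Mul(10, Pow(-3, -1)))) = Mul(645, Add(-4, Mul(10, Rational(-1, 3)))) = Mul(645, Add(-4, Rational(-10, 3))) = Mul(645, Rational(-22, 3)) = -4730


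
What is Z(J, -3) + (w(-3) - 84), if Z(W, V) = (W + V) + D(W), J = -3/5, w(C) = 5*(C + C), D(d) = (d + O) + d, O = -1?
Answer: -599/5 ≈ -119.80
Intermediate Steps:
D(d) = -1 + 2*d (D(d) = (d - 1) + d = (-1 + d) + d = -1 + 2*d)
w(C) = 10*C (w(C) = 5*(2*C) = 10*C)
J = -⅗ (J = -3*⅕ = -⅗ ≈ -0.60000)
Z(W, V) = -1 + V + 3*W (Z(W, V) = (W + V) + (-1 + 2*W) = (V + W) + (-1 + 2*W) = -1 + V + 3*W)
Z(J, -3) + (w(-3) - 84) = (-1 - 3 + 3*(-⅗)) + (10*(-3) - 84) = (-1 - 3 - 9/5) + (-30 - 84) = -29/5 - 114 = -599/5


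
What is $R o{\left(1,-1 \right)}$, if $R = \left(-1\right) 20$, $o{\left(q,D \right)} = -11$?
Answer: $220$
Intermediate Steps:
$R = -20$
$R o{\left(1,-1 \right)} = \left(-20\right) \left(-11\right) = 220$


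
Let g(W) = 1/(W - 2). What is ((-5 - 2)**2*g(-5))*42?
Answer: -294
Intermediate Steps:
g(W) = 1/(-2 + W)
((-5 - 2)**2*g(-5))*42 = ((-5 - 2)**2/(-2 - 5))*42 = ((-7)**2/(-7))*42 = (49*(-1/7))*42 = -7*42 = -294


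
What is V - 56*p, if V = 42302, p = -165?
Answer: 51542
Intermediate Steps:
V - 56*p = 42302 - 56*(-165) = 42302 - 1*(-9240) = 42302 + 9240 = 51542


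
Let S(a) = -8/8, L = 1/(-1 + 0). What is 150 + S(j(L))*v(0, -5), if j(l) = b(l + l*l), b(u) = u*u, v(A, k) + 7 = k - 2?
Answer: 164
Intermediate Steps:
L = -1 (L = 1/(-1) = -1)
v(A, k) = -9 + k (v(A, k) = -7 + (k - 2) = -7 + (-2 + k) = -9 + k)
b(u) = u²
j(l) = (l + l²)² (j(l) = (l + l*l)² = (l + l²)²)
S(a) = -1 (S(a) = -8*⅛ = -1)
150 + S(j(L))*v(0, -5) = 150 - (-9 - 5) = 150 - 1*(-14) = 150 + 14 = 164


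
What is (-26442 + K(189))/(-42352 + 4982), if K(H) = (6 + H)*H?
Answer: -10413/37370 ≈ -0.27865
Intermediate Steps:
K(H) = H*(6 + H)
(-26442 + K(189))/(-42352 + 4982) = (-26442 + 189*(6 + 189))/(-42352 + 4982) = (-26442 + 189*195)/(-37370) = (-26442 + 36855)*(-1/37370) = 10413*(-1/37370) = -10413/37370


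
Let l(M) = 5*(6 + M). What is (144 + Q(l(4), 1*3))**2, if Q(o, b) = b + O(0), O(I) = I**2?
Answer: 21609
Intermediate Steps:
l(M) = 30 + 5*M
Q(o, b) = b (Q(o, b) = b + 0**2 = b + 0 = b)
(144 + Q(l(4), 1*3))**2 = (144 + 1*3)**2 = (144 + 3)**2 = 147**2 = 21609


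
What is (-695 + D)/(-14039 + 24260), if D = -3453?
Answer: -4148/10221 ≈ -0.40583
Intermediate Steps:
(-695 + D)/(-14039 + 24260) = (-695 - 3453)/(-14039 + 24260) = -4148/10221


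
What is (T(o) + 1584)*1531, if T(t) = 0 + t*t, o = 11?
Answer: 2610355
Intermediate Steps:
T(t) = t**2 (T(t) = 0 + t**2 = t**2)
(T(o) + 1584)*1531 = (11**2 + 1584)*1531 = (121 + 1584)*1531 = 1705*1531 = 2610355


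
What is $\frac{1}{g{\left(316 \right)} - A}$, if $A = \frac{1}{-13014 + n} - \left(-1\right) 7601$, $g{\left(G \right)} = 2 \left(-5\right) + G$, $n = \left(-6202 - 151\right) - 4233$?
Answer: $- \frac{23600}{172161999} \approx -0.00013708$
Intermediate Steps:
$n = -10586$ ($n = -6353 - 4233 = -10586$)
$g{\left(G \right)} = -10 + G$
$A = \frac{179383599}{23600}$ ($A = \frac{1}{-13014 - 10586} - \left(-1\right) 7601 = \frac{1}{-23600} - -7601 = - \frac{1}{23600} + 7601 = \frac{179383599}{23600} \approx 7601.0$)
$\frac{1}{g{\left(316 \right)} - A} = \frac{1}{\left(-10 + 316\right) - \frac{179383599}{23600}} = \frac{1}{306 - \frac{179383599}{23600}} = \frac{1}{- \frac{172161999}{23600}} = - \frac{23600}{172161999}$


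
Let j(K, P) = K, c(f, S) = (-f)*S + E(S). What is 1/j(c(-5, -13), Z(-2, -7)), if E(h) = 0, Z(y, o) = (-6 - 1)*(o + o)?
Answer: -1/65 ≈ -0.015385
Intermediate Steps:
Z(y, o) = -14*o
c(f, S) = -S*f (c(f, S) = (-f)*S + 0 = -S*f + 0 = -S*f)
1/j(c(-5, -13), Z(-2, -7)) = 1/(-1*(-13)*(-5)) = 1/(-65) = -1/65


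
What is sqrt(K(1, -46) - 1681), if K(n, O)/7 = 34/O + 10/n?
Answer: 2*I*sqrt(213739)/23 ≈ 40.202*I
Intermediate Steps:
K(n, O) = 70/n + 238/O (K(n, O) = 7*(34/O + 10/n) = 7*(10/n + 34/O) = 70/n + 238/O)
sqrt(K(1, -46) - 1681) = sqrt((70/1 + 238/(-46)) - 1681) = sqrt((70*1 + 238*(-1/46)) - 1681) = sqrt((70 - 119/23) - 1681) = sqrt(1491/23 - 1681) = sqrt(-37172/23) = 2*I*sqrt(213739)/23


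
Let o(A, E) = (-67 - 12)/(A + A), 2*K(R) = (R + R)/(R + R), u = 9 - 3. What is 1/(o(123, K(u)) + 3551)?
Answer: 246/873467 ≈ 0.00028164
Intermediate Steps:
u = 6
K(R) = ½ (K(R) = ((R + R)/(R + R))/2 = ((2*R)/((2*R)))/2 = ((2*R)*(1/(2*R)))/2 = (½)*1 = ½)
o(A, E) = -79/(2*A) (o(A, E) = -79*1/(2*A) = -79/(2*A))
1/(o(123, K(u)) + 3551) = 1/(-79/2/123 + 3551) = 1/(-79/2*1/123 + 3551) = 1/(-79/246 + 3551) = 1/(873467/246) = 246/873467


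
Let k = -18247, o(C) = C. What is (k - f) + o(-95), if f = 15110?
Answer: -33452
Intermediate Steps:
(k - f) + o(-95) = (-18247 - 1*15110) - 95 = (-18247 - 15110) - 95 = -33357 - 95 = -33452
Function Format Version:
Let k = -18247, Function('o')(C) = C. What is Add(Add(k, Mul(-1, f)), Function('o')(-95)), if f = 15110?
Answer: -33452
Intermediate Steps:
Add(Add(k, Mul(-1, f)), Function('o')(-95)) = Add(Add(-18247, Mul(-1, 15110)), -95) = Add(Add(-18247, -15110), -95) = Add(-33357, -95) = -33452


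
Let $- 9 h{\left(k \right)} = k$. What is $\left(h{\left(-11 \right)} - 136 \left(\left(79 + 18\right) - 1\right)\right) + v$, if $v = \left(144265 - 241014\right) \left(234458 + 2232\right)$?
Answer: $- \frac{206095804783}{9} \approx -2.29 \cdot 10^{10}$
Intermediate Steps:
$h{\left(k \right)} = - \frac{k}{9}$
$v = -22899520810$ ($v = \left(-96749\right) 236690 = -22899520810$)
$\left(h{\left(-11 \right)} - 136 \left(\left(79 + 18\right) - 1\right)\right) + v = \left(\left(- \frac{1}{9}\right) \left(-11\right) - 136 \left(\left(79 + 18\right) - 1\right)\right) - 22899520810 = \left(\frac{11}{9} - 136 \left(97 - 1\right)\right) - 22899520810 = \left(\frac{11}{9} - 13056\right) - 22899520810 = - \frac{117493}{9} - 22899520810 = - \frac{206095804783}{9}$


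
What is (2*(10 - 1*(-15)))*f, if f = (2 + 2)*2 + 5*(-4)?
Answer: -600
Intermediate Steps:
f = -12 (f = 4*2 - 20 = 8 - 20 = -12)
(2*(10 - 1*(-15)))*f = (2*(10 - 1*(-15)))*(-12) = (2*(10 + 15))*(-12) = (2*25)*(-12) = 50*(-12) = -600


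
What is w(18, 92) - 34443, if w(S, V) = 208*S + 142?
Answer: -30557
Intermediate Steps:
w(S, V) = 142 + 208*S
w(18, 92) - 34443 = (142 + 208*18) - 34443 = (142 + 3744) - 34443 = 3886 - 34443 = -30557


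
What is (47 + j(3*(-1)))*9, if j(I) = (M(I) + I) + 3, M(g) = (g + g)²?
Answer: 747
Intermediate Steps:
M(g) = 4*g² (M(g) = (2*g)² = 4*g²)
j(I) = 3 + I + 4*I² (j(I) = (4*I² + I) + 3 = (I + 4*I²) + 3 = 3 + I + 4*I²)
(47 + j(3*(-1)))*9 = (47 + (3 + 3*(-1) + 4*(3*(-1))²))*9 = (47 + (3 - 3 + 4*(-3)²))*9 = (47 + (3 - 3 + 4*9))*9 = (47 + (3 - 3 + 36))*9 = (47 + 36)*9 = 83*9 = 747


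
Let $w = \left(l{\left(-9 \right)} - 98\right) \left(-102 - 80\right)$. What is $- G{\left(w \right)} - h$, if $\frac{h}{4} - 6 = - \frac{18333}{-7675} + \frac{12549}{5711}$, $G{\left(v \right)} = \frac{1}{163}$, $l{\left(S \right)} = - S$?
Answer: $- \frac{302575018901}{7144603775} \approx -42.35$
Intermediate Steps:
$w = 16198$ ($w = \left(\left(-1\right) \left(-9\right) - 98\right) \left(-102 - 80\right) = \left(9 - 98\right) \left(-182\right) = \left(-89\right) \left(-182\right) = 16198$)
$G{\left(v \right)} = \frac{1}{163}$
$h = \frac{1856019552}{43831925}$ ($h = 24 + 4 \left(- \frac{18333}{-7675} + \frac{12549}{5711}\right) = 24 + 4 \left(\left(-18333\right) \left(- \frac{1}{7675}\right) + 12549 \cdot \frac{1}{5711}\right) = 24 + 4 \left(\frac{18333}{7675} + \frac{12549}{5711}\right) = 24 + 4 \cdot \frac{201013338}{43831925} = 24 + \frac{804053352}{43831925} = \frac{1856019552}{43831925} \approx 42.344$)
$- G{\left(w \right)} - h = \left(-1\right) \frac{1}{163} - \frac{1856019552}{43831925} = - \frac{1}{163} - \frac{1856019552}{43831925} = - \frac{302575018901}{7144603775}$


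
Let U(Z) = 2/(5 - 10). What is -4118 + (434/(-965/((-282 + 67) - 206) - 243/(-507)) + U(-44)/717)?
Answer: -1400181605171/353455905 ≈ -3961.4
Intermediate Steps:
U(Z) = -2/5 (U(Z) = 2/(-5) = 2*(-1/5) = -2/5)
-4118 + (434/(-965/((-282 + 67) - 206) - 243/(-507)) + U(-44)/717) = -4118 + (434/(-965/((-282 + 67) - 206) - 243/(-507)) - 2/5/717) = -4118 + (434/(-965/(-215 - 206) - 243*(-1/507)) - 2/5*1/717) = -4118 + (434/(-965/(-421) + 81/169) - 2/3585) = -4118 + (434/(-965*(-1/421) + 81/169) - 2/3585) = -4118 + (434/(965/421 + 81/169) - 2/3585) = -4118 + (434/(197186/71149) - 2/3585) = -4118 + (434*(71149/197186) - 2/3585) = -4118 + (15439333/98593 - 2/3585) = -4118 + 55349811619/353455905 = -1400181605171/353455905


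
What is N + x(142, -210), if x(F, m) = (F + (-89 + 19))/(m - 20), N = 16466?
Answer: 1893554/115 ≈ 16466.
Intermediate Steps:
x(F, m) = (-70 + F)/(-20 + m) (x(F, m) = (F - 70)/(-20 + m) = (-70 + F)/(-20 + m))
N + x(142, -210) = 16466 + (-70 + 142)/(-20 - 210) = 16466 + 72/(-230) = 16466 - 1/230*72 = 16466 - 36/115 = 1893554/115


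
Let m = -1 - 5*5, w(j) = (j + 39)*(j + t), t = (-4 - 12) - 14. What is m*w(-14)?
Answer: 28600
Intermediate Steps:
t = -30 (t = -16 - 14 = -30)
w(j) = (-30 + j)*(39 + j) (w(j) = (j + 39)*(j - 30) = (39 + j)*(-30 + j) = (-30 + j)*(39 + j))
m = -26 (m = -1 - 25 = -26)
m*w(-14) = -26*(-1170 + (-14)² + 9*(-14)) = -26*(-1170 + 196 - 126) = -26*(-1100) = 28600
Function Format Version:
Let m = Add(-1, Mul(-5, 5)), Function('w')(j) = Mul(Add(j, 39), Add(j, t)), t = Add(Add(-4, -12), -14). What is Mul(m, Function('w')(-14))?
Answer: 28600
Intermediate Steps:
t = -30 (t = Add(-16, -14) = -30)
Function('w')(j) = Mul(Add(-30, j), Add(39, j)) (Function('w')(j) = Mul(Add(j, 39), Add(j, -30)) = Mul(Add(39, j), Add(-30, j)) = Mul(Add(-30, j), Add(39, j)))
m = -26 (m = Add(-1, -25) = -26)
Mul(m, Function('w')(-14)) = Mul(-26, Add(-1170, Pow(-14, 2), Mul(9, -14))) = Mul(-26, Add(-1170, 196, -126)) = Mul(-26, -1100) = 28600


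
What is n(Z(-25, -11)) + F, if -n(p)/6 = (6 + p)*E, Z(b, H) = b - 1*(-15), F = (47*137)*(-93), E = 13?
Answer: -598515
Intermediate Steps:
F = -598827 (F = 6439*(-93) = -598827)
Z(b, H) = 15 + b (Z(b, H) = b + 15 = 15 + b)
n(p) = -468 - 78*p (n(p) = -6*(6 + p)*13 = -6*(78 + 13*p) = -468 - 78*p)
n(Z(-25, -11)) + F = (-468 - 78*(15 - 25)) - 598827 = (-468 - 78*(-10)) - 598827 = (-468 + 780) - 598827 = 312 - 598827 = -598515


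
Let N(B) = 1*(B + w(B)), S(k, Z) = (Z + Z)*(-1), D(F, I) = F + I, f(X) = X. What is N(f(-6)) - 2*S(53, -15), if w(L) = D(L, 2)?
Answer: -70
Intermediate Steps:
w(L) = 2 + L (w(L) = L + 2 = 2 + L)
S(k, Z) = -2*Z (S(k, Z) = (2*Z)*(-1) = -2*Z)
N(B) = 2 + 2*B (N(B) = 1*(B + (2 + B)) = 1*(2 + 2*B) = 2 + 2*B)
N(f(-6)) - 2*S(53, -15) = (2 + 2*(-6)) - 2*(-2*(-15)) = (2 - 12) - 2*30 = -10 - 1*60 = -10 - 60 = -70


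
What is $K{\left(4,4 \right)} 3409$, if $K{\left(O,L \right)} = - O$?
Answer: $-13636$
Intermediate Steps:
$K{\left(4,4 \right)} 3409 = \left(-1\right) 4 \cdot 3409 = \left(-4\right) 3409 = -13636$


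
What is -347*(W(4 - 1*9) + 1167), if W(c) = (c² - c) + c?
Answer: -413624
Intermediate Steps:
W(c) = c²
-347*(W(4 - 1*9) + 1167) = -347*((4 - 1*9)² + 1167) = -347*((4 - 9)² + 1167) = -347*((-5)² + 1167) = -347*(25 + 1167) = -347*1192 = -413624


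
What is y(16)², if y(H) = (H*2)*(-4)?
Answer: 16384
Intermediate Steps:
y(H) = -8*H (y(H) = (2*H)*(-4) = -8*H)
y(16)² = (-8*16)² = (-128)² = 16384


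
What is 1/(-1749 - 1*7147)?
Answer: -1/8896 ≈ -0.00011241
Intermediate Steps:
1/(-1749 - 1*7147) = 1/(-1749 - 7147) = 1/(-8896) = -1/8896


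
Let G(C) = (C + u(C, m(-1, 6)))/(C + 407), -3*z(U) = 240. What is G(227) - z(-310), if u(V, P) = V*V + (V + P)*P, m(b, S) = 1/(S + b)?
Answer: 1281518/7925 ≈ 161.71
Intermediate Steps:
z(U) = -80 (z(U) = -1/3*240 = -80)
u(V, P) = V**2 + P*(P + V) (u(V, P) = V**2 + (P + V)*P = V**2 + P*(P + V))
G(C) = (1/25 + C**2 + 6*C/5)/(407 + C) (G(C) = (C + ((1/(6 - 1))**2 + C**2 + C/(6 - 1)))/(C + 407) = (C + ((1/5)**2 + C**2 + C/5))/(407 + C) = (C + (1/25 + C**2 + C/5))/(407 + C) = (1/25 + C**2 + 6*C/5)/(407 + C))
G(227) - z(-310) = (1 + 25*227**2 + 30*227)/(25*(407 + 227)) - 1*(-80) = (1/25)*(1 + 25*51529 + 6810)/634 + 80 = (1/25)*(1/634)*(1 + 1288225 + 6810) + 80 = (1/25)*(1/634)*1295036 + 80 = 647518/7925 + 80 = 1281518/7925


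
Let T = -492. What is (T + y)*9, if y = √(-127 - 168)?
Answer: -4428 + 9*I*√295 ≈ -4428.0 + 154.58*I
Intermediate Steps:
y = I*√295 (y = √(-295) = I*√295 ≈ 17.176*I)
(T + y)*9 = (-492 + I*√295)*9 = -4428 + 9*I*√295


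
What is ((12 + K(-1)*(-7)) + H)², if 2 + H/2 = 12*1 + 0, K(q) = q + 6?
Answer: 9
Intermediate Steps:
K(q) = 6 + q
H = 20 (H = -4 + 2*(12*1 + 0) = -4 + 2*(12 + 0) = -4 + 2*12 = -4 + 24 = 20)
((12 + K(-1)*(-7)) + H)² = ((12 + (6 - 1)*(-7)) + 20)² = ((12 + 5*(-7)) + 20)² = ((12 - 35) + 20)² = (-23 + 20)² = (-3)² = 9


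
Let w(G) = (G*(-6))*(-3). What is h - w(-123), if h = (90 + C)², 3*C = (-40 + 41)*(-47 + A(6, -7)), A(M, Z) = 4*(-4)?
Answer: 6975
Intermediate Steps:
A(M, Z) = -16
w(G) = 18*G (w(G) = -6*G*(-3) = 18*G)
C = -21 (C = ((-40 + 41)*(-47 - 16))/3 = (1*(-63))/3 = (⅓)*(-63) = -21)
h = 4761 (h = (90 - 21)² = 69² = 4761)
h - w(-123) = 4761 - 18*(-123) = 4761 - 1*(-2214) = 4761 + 2214 = 6975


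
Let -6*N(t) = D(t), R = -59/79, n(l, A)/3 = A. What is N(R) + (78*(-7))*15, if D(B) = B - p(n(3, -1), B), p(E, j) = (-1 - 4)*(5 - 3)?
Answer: -3882791/474 ≈ -8191.5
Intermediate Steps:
n(l, A) = 3*A
p(E, j) = -10 (p(E, j) = -5*2 = -10)
D(B) = 10 + B (D(B) = B - 1*(-10) = B + 10 = 10 + B)
R = -59/79 (R = -59*1/79 = -59/79 ≈ -0.74684)
N(t) = -5/3 - t/6 (N(t) = -(10 + t)/6 = -5/3 - t/6)
N(R) + (78*(-7))*15 = (-5/3 - 1/6*(-59/79)) + (78*(-7))*15 = (-5/3 + 59/474) - 546*15 = -731/474 - 8190 = -3882791/474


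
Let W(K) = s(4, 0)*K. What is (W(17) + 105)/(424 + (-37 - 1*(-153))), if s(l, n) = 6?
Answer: 23/60 ≈ 0.38333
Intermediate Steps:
W(K) = 6*K
(W(17) + 105)/(424 + (-37 - 1*(-153))) = (6*17 + 105)/(424 + (-37 - 1*(-153))) = (102 + 105)/(424 + (-37 + 153)) = 207/(424 + 116) = 207/540 = 207*(1/540) = 23/60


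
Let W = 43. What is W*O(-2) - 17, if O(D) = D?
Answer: -103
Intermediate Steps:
W*O(-2) - 17 = 43*(-2) - 17 = -86 - 17 = -103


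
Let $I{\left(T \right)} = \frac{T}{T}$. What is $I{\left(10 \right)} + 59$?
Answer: $60$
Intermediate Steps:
$I{\left(T \right)} = 1$
$I{\left(10 \right)} + 59 = 1 + 59 = 60$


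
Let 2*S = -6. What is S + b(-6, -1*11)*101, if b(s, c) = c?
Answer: -1114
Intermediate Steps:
S = -3 (S = (1/2)*(-6) = -3)
S + b(-6, -1*11)*101 = -3 - 1*11*101 = -3 - 11*101 = -3 - 1111 = -1114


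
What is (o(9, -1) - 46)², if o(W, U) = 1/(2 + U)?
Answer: 2025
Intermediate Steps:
(o(9, -1) - 46)² = (1/(2 - 1) - 46)² = (1/1 - 46)² = (1 - 46)² = (-45)² = 2025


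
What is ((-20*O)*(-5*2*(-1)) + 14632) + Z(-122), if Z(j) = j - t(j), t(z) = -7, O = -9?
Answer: 16317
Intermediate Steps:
Z(j) = 7 + j (Z(j) = j - 1*(-7) = j + 7 = 7 + j)
((-20*O)*(-5*2*(-1)) + 14632) + Z(-122) = ((-20*(-9))*(-5*2*(-1)) + 14632) + (7 - 122) = (180*(-10*(-1)) + 14632) - 115 = (180*10 + 14632) - 115 = (1800 + 14632) - 115 = 16432 - 115 = 16317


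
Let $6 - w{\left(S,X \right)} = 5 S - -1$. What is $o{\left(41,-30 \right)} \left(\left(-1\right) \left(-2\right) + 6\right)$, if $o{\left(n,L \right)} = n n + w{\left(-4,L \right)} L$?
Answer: $7448$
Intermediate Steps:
$w{\left(S,X \right)} = 5 - 5 S$ ($w{\left(S,X \right)} = 6 - \left(5 S - -1\right) = 6 - \left(5 S + 1\right) = 6 - \left(1 + 5 S\right) = 5 - 5 S$)
$o{\left(n,L \right)} = n^{2} + 25 L$ ($o{\left(n,L \right)} = n n + \left(5 - -20\right) L = n^{2} + \left(5 + 20\right) L = n^{2} + 25 L$)
$o{\left(41,-30 \right)} \left(\left(-1\right) \left(-2\right) + 6\right) = \left(41^{2} + 25 \left(-30\right)\right) \left(\left(-1\right) \left(-2\right) + 6\right) = \left(1681 - 750\right) \left(2 + 6\right) = 931 \cdot 8 = 7448$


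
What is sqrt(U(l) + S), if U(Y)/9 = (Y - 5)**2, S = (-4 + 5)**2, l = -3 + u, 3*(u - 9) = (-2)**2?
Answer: 5*sqrt(2) ≈ 7.0711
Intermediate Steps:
u = 31/3 (u = 9 + (1/3)*(-2)**2 = 9 + (1/3)*4 = 9 + 4/3 = 31/3 ≈ 10.333)
l = 22/3 (l = -3 + 31/3 = 22/3 ≈ 7.3333)
S = 1 (S = 1**2 = 1)
U(Y) = 9*(-5 + Y)**2 (U(Y) = 9*(Y - 5)**2 = 9*(-5 + Y)**2)
sqrt(U(l) + S) = sqrt(9*(-5 + 22/3)**2 + 1) = sqrt(9*(7/3)**2 + 1) = sqrt(9*(49/9) + 1) = sqrt(49 + 1) = sqrt(50) = 5*sqrt(2)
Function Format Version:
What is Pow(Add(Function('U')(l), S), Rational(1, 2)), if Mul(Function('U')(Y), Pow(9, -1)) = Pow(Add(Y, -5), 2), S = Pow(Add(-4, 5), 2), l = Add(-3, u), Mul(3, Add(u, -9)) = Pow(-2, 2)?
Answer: Mul(5, Pow(2, Rational(1, 2))) ≈ 7.0711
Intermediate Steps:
u = Rational(31, 3) (u = Add(9, Mul(Rational(1, 3), Pow(-2, 2))) = Add(9, Mul(Rational(1, 3), 4)) = Add(9, Rational(4, 3)) = Rational(31, 3) ≈ 10.333)
l = Rational(22, 3) (l = Add(-3, Rational(31, 3)) = Rational(22, 3) ≈ 7.3333)
S = 1 (S = Pow(1, 2) = 1)
Function('U')(Y) = Mul(9, Pow(Add(-5, Y), 2)) (Function('U')(Y) = Mul(9, Pow(Add(Y, -5), 2)) = Mul(9, Pow(Add(-5, Y), 2)))
Pow(Add(Function('U')(l), S), Rational(1, 2)) = Pow(Add(Mul(9, Pow(Add(-5, Rational(22, 3)), 2)), 1), Rational(1, 2)) = Pow(Add(Mul(9, Pow(Rational(7, 3), 2)), 1), Rational(1, 2)) = Pow(Add(Mul(9, Rational(49, 9)), 1), Rational(1, 2)) = Pow(Add(49, 1), Rational(1, 2)) = Pow(50, Rational(1, 2)) = Mul(5, Pow(2, Rational(1, 2)))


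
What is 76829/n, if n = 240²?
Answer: 76829/57600 ≈ 1.3338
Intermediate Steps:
n = 57600
76829/n = 76829/57600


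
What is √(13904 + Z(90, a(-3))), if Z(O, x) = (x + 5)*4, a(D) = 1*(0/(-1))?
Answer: 118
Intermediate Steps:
a(D) = 0 (a(D) = 1*(0*(-1)) = 1*0 = 0)
Z(O, x) = 20 + 4*x (Z(O, x) = (5 + x)*4 = 20 + 4*x)
√(13904 + Z(90, a(-3))) = √(13904 + (20 + 4*0)) = √(13904 + (20 + 0)) = √(13904 + 20) = √13924 = 118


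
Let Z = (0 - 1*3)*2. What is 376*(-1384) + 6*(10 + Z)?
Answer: -520360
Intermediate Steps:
Z = -6 (Z = (0 - 3)*2 = -3*2 = -6)
376*(-1384) + 6*(10 + Z) = 376*(-1384) + 6*(10 - 6) = -520384 + 6*4 = -520384 + 24 = -520360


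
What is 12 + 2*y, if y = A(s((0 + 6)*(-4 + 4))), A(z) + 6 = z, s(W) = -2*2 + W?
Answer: -8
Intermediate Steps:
s(W) = -4 + W
A(z) = -6 + z
y = -10 (y = -6 + (-4 + (0 + 6)*(-4 + 4)) = -6 + (-4 + 6*0) = -6 + (-4 + 0) = -6 - 4 = -10)
12 + 2*y = 12 + 2*(-10) = 12 - 20 = -8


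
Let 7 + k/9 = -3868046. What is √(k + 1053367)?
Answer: I*√33759110 ≈ 5810.3*I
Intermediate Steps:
k = -34812477 (k = -63 + 9*(-3868046) = -63 - 34812414 = -34812477)
√(k + 1053367) = √(-34812477 + 1053367) = √(-33759110) = I*√33759110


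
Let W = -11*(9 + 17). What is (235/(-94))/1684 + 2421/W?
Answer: -4077679/481624 ≈ -8.4665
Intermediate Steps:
W = -286 (W = -11*26 = -286)
(235/(-94))/1684 + 2421/W = (235/(-94))/1684 + 2421/(-286) = (235*(-1/94))*(1/1684) + 2421*(-1/286) = -5/2*1/1684 - 2421/286 = -5/3368 - 2421/286 = -4077679/481624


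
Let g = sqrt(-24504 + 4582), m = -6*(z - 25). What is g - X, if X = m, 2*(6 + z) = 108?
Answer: 138 + I*sqrt(19922) ≈ 138.0 + 141.15*I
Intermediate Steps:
z = 48 (z = -6 + (1/2)*108 = -6 + 54 = 48)
m = -138 (m = -6*(48 - 25) = -6*23 = -138)
X = -138
g = I*sqrt(19922) (g = sqrt(-19922) = I*sqrt(19922) ≈ 141.15*I)
g - X = I*sqrt(19922) - 1*(-138) = I*sqrt(19922) + 138 = 138 + I*sqrt(19922)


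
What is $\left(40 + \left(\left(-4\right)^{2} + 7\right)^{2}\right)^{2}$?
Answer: $323761$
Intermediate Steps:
$\left(40 + \left(\left(-4\right)^{2} + 7\right)^{2}\right)^{2} = \left(40 + \left(16 + 7\right)^{2}\right)^{2} = \left(40 + 23^{2}\right)^{2} = \left(40 + 529\right)^{2} = 569^{2} = 323761$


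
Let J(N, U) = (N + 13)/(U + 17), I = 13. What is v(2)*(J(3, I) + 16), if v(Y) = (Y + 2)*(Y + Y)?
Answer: 3968/15 ≈ 264.53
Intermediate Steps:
J(N, U) = (13 + N)/(17 + U)
v(Y) = 2*Y*(2 + Y) (v(Y) = (2 + Y)*(2*Y) = 2*Y*(2 + Y))
v(2)*(J(3, I) + 16) = (2*2*(2 + 2))*((13 + 3)/(17 + 13) + 16) = (2*2*4)*(16/30 + 16) = 16*((1/30)*16 + 16) = 16*(8/15 + 16) = 16*(248/15) = 3968/15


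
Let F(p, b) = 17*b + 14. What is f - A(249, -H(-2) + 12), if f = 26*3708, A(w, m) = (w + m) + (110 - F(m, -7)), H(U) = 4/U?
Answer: 95930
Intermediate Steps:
F(p, b) = 14 + 17*b
A(w, m) = 215 + m + w (A(w, m) = (w + m) + (110 - (14 + 17*(-7))) = (m + w) + (110 - (14 - 119)) = (m + w) + (110 - 1*(-105)) = (m + w) + (110 + 105) = (m + w) + 215 = 215 + m + w)
f = 96408
f - A(249, -H(-2) + 12) = 96408 - (215 + (-4/(-2) + 12) + 249) = 96408 - (215 + (-4*(-1)/2 + 12) + 249) = 96408 - (215 + (-1*(-2) + 12) + 249) = 96408 - (215 + (2 + 12) + 249) = 96408 - (215 + 14 + 249) = 96408 - 1*478 = 96408 - 478 = 95930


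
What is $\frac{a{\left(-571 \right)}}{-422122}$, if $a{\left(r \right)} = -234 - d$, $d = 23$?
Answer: $\frac{257}{422122} \approx 0.00060883$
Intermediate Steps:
$a{\left(r \right)} = -257$ ($a{\left(r \right)} = -234 - 23 = -257$)
$\frac{a{\left(-571 \right)}}{-422122} = - \frac{257}{-422122} = \left(-257\right) \left(- \frac{1}{422122}\right) = \frac{257}{422122}$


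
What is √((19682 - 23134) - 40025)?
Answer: I*√43477 ≈ 208.51*I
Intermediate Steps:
√((19682 - 23134) - 40025) = √(-3452 - 40025) = √(-43477) = I*√43477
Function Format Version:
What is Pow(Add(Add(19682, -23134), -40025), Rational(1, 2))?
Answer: Mul(I, Pow(43477, Rational(1, 2))) ≈ Mul(208.51, I)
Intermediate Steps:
Pow(Add(Add(19682, -23134), -40025), Rational(1, 2)) = Pow(Add(-3452, -40025), Rational(1, 2)) = Pow(-43477, Rational(1, 2)) = Mul(I, Pow(43477, Rational(1, 2)))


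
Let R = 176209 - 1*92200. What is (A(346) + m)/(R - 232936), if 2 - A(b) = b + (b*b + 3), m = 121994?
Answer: -1931/148927 ≈ -0.012966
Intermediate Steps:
A(b) = -1 - b - b² (A(b) = 2 - (b + (b*b + 3)) = 2 - (b + (b² + 3)) = 2 - (b + (3 + b²)) = 2 - (3 + b + b²) = 2 + (-3 - b - b²) = -1 - b - b²)
R = 84009 (R = 176209 - 92200 = 84009)
(A(346) + m)/(R - 232936) = ((-1 - 1*346 - 1*346²) + 121994)/(84009 - 232936) = ((-1 - 346 - 1*119716) + 121994)/(-148927) = ((-1 - 346 - 119716) + 121994)*(-1/148927) = (-120063 + 121994)*(-1/148927) = 1931*(-1/148927) = -1931/148927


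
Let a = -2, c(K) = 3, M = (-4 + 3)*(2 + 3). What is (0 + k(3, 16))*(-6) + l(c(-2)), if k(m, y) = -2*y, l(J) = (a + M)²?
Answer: 241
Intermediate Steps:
M = -5 (M = -1*5 = -5)
l(J) = 49 (l(J) = (-2 - 5)² = (-7)² = 49)
(0 + k(3, 16))*(-6) + l(c(-2)) = (0 - 2*16)*(-6) + 49 = (0 - 32)*(-6) + 49 = -32*(-6) + 49 = 192 + 49 = 241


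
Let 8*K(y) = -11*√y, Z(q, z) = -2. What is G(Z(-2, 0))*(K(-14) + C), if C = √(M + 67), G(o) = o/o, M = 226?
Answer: √293 - 11*I*√14/8 ≈ 17.117 - 5.1448*I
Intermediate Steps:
K(y) = -11*√y/8 (K(y) = (-11*√y)/8 = -11*√y/8)
G(o) = 1
C = √293 (C = √(226 + 67) = √293 ≈ 17.117)
G(Z(-2, 0))*(K(-14) + C) = 1*(-11*I*√14/8 + √293) = 1*(√293 - 11*I*√14/8) = √293 - 11*I*√14/8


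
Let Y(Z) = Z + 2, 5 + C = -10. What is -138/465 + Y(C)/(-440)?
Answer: -729/2728 ≈ -0.26723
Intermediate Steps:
C = -15 (C = -5 - 10 = -15)
Y(Z) = 2 + Z
-138/465 + Y(C)/(-440) = -138/465 + (2 - 15)/(-440) = -138*1/465 - 13*(-1/440) = -46/155 + 13/440 = -729/2728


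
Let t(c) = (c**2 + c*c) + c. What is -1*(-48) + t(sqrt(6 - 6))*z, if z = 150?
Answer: 48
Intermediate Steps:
t(c) = c + 2*c**2 (t(c) = (c**2 + c**2) + c = 2*c**2 + c = c + 2*c**2)
-1*(-48) + t(sqrt(6 - 6))*z = -1*(-48) + (sqrt(6 - 6)*(1 + 2*sqrt(6 - 6)))*150 = 48 + (sqrt(0)*(1 + 2*sqrt(0)))*150 = 48 + (0*(1 + 2*0))*150 = 48 + (0*(1 + 0))*150 = 48 + (0*1)*150 = 48 + 0*150 = 48 + 0 = 48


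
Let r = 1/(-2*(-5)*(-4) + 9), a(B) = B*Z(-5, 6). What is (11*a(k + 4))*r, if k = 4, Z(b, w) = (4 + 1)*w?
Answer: -2640/31 ≈ -85.161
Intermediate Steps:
Z(b, w) = 5*w
a(B) = 30*B (a(B) = B*(5*6) = B*30 = 30*B)
r = -1/31 (r = 1/(10*(-4) + 9) = 1/(-40 + 9) = 1/(-31) = -1/31 ≈ -0.032258)
(11*a(k + 4))*r = (11*(30*(4 + 4)))*(-1/31) = (11*(30*8))*(-1/31) = (11*240)*(-1/31) = 2640*(-1/31) = -2640/31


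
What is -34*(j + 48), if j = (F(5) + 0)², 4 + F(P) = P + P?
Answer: -2856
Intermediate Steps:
F(P) = -4 + 2*P (F(P) = -4 + (P + P) = -4 + 2*P)
j = 36 (j = ((-4 + 2*5) + 0)² = ((-4 + 10) + 0)² = (6 + 0)² = 6² = 36)
-34*(j + 48) = -34*(36 + 48) = -34*84 = -2856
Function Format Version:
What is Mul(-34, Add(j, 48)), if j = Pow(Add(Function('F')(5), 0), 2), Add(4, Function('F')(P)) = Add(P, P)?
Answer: -2856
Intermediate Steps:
Function('F')(P) = Add(-4, Mul(2, P)) (Function('F')(P) = Add(-4, Add(P, P)) = Add(-4, Mul(2, P)))
j = 36 (j = Pow(Add(Add(-4, Mul(2, 5)), 0), 2) = Pow(Add(Add(-4, 10), 0), 2) = Pow(Add(6, 0), 2) = Pow(6, 2) = 36)
Mul(-34, Add(j, 48)) = Mul(-34, Add(36, 48)) = Mul(-34, 84) = -2856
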